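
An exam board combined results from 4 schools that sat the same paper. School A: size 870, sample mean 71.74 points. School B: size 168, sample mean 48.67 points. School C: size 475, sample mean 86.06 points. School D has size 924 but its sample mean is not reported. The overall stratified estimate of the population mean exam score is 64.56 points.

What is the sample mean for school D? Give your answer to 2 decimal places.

49.64

N = 870 + 168 + 475 + 924 = 2437.
Overall total = μ·N = 64.56·2437 = 157332.72.
Subtract the known strata: 870·71.74 + 168·48.67 + 475·86.06 = 111468.86.
Remaining total for school D: 157332.72 − 111468.86 = 45863.86.
Divide by its size: 45863.86 / 924 = 49.6362... → 49.64.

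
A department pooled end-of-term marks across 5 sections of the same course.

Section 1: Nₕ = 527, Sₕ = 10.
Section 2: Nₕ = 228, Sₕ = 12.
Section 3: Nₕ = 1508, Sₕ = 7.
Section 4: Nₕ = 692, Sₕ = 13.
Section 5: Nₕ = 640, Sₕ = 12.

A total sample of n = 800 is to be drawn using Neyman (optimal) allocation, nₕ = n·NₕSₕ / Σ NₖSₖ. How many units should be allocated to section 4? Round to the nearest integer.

Σ NₕSₕ = 527·10 + 228·12 + 1508·7 + 692·13 + 640·12 = 35238.
Share for 4: 8996/35238 = 0.25529.
n_4 = 800 × 0.25529 = 204.234... → 204.

204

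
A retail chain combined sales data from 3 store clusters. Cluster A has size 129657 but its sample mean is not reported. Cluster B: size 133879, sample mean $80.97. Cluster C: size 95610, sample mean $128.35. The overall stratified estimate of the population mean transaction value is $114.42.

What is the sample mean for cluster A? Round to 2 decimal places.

138.69

Σ Nₕx̄ₕ = N·μ, so 129657·x̄_A = 359146·114.42 − (133879·80.97 + 95610·128.35).
= 41093485.32 − 23111726.13 = 17981759.19.
x̄_A = 17981759.19 / 129657 = 138.6871... → 138.69.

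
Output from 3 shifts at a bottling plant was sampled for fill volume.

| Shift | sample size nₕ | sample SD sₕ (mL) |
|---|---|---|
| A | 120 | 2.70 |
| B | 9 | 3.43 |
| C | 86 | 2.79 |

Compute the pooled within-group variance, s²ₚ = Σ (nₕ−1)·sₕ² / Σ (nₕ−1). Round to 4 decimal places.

7.6570

Degrees of freedom: 119 + 8 + 85 = 212.
Σ(nₕ−1)sₕ² = 119·7.29 + 8·11.7649 + 85·7.7841 = 1623.2777.
s²ₚ = 1623.2777 / 212 = 7.656970... → 7.6570.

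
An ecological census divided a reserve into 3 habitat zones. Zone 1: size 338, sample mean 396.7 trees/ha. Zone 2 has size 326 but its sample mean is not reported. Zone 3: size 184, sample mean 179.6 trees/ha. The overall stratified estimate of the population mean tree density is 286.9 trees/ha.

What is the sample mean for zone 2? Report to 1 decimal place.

N = 338 + 326 + 184 = 848.
Overall total = μ·N = 286.9·848 = 243291.2.
Subtract the known strata: 338·396.7 + 184·179.6 = 167131.
Remaining total for zone 2: 243291.2 − 167131 = 76160.2.
Divide by its size: 76160.2 / 326 = 233.620... → 233.6.

233.6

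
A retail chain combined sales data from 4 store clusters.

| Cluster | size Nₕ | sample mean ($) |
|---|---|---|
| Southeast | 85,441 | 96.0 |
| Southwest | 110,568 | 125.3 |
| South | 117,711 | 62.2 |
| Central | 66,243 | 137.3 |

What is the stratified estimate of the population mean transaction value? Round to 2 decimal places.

101.26

x̄_st = (Σ Nₕx̄ₕ) / (Σ Nₕ) = (85441·96.0 + 110568·125.3 + 117711·62.2 + 66243·137.3) / 379963
= 38473294.5 / 379963 = 101.2554... → 101.26.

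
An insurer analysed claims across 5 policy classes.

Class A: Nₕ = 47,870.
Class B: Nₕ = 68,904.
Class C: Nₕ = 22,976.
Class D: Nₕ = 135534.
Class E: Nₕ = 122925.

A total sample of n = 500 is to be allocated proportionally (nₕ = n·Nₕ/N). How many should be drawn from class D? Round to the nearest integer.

N = 47870 + 68904 + 22976 + 135534 + 122925 = 398209.
n_D = 500·135534/398209 = 170.179... → 170.

170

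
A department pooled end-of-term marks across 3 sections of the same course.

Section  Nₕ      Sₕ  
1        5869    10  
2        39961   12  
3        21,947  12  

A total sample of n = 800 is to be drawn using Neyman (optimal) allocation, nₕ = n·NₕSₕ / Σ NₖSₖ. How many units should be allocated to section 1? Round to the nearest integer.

1: NₕSₕ = 5869·10 = 58690
2: NₕSₕ = 39961·12 = 479532
3: NₕSₕ = 21947·12 = 263364
Σ NₕSₕ = 801586.
n_1 = 800·58690/801586 = 58.574... → 59.

59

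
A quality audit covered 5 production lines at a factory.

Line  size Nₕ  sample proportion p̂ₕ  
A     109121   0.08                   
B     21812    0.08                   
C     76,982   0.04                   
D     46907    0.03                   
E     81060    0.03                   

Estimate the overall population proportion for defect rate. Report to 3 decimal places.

Wₕ = Nₕ/N with N = 335882: 0.3249, 0.0649, 0.2292, 0.1397, 0.2413.
p̂_st = 0.3249·0.08 + 0.0649·0.08 + 0.2292·0.04 + 0.1397·0.03 + 0.2413·0.03 ≈ 0.05178... → 0.052.

0.052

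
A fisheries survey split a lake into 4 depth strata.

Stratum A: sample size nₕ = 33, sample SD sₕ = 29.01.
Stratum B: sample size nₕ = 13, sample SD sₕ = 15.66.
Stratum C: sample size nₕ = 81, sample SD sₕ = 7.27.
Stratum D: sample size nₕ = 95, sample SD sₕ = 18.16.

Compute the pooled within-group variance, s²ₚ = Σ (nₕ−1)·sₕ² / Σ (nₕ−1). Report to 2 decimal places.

A: (33−1)·29.01² = 32·841.5801 = 26930.5632
B: (13−1)·15.66² = 12·245.2356 = 2942.8272
C: (81−1)·7.27² = 80·52.8529 = 4228.232
D: (95−1)·18.16² = 94·329.7856 = 30999.8464
Numerator = 65101.4688; denominator = Σ(nₕ−1) = 218.
s²ₚ = 65101.4688/218 = 298.6306... → 298.63.

298.63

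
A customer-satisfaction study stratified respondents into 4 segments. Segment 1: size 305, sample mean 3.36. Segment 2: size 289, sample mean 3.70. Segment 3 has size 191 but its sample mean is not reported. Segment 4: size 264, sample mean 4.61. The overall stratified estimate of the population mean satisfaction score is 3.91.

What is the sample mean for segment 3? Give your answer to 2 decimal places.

Σ Nₕx̄ₕ = N·μ, so 191·x̄_3 = 1049·3.91 − (305·3.36 + 289·3.70 + 264·4.61).
= 4101.59 − 3311.14 = 790.45.
x̄_3 = 790.45 / 191 = 4.1385... → 4.14.

4.14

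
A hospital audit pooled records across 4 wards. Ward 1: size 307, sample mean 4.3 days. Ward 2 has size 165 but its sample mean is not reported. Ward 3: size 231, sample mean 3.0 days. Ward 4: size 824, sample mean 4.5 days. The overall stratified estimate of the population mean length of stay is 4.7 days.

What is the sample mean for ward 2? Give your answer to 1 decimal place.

N = 307 + 165 + 231 + 824 = 1527.
Overall total = μ·N = 4.7·1527 = 7176.9.
Subtract the known strata: 307·4.3 + 231·3.0 + 824·4.5 = 5721.1.
Remaining total for ward 2: 7176.9 − 5721.1 = 1455.8.
Divide by its size: 1455.8 / 165 = 8.823... → 8.8.

8.8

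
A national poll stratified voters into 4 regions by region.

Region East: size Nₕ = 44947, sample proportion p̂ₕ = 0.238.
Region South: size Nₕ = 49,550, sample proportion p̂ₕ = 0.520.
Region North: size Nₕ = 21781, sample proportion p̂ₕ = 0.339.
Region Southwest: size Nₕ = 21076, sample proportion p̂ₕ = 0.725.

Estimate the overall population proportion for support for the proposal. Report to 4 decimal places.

0.4305

N = 44947 + 49550 + 21781 + 21076 = 137354.
Overall proportion = Σ (Nₕ/N)·p̂ₕ.
Σ Nₕp̂ₕ = 10697.386 + 25766 + 7383.759 + 15280.1 = 59127.245.
59127.245 / 137354 = 0.430473... → 0.4305.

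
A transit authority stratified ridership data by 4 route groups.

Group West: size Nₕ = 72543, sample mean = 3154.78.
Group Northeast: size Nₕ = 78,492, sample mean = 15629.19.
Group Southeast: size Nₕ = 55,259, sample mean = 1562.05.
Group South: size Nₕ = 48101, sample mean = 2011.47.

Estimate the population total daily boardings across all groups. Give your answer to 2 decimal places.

1638694626.44

West: 72543·3154.78 = 228857205.54
Northeast: 78492·15629.19 = 1226766381.48
Southeast: 55259·1562.05 = 86317320.95
South: 48101·2011.47 = 96753718.47
τ̂ = Σ Nₕx̄ₕ = 1638694626.44.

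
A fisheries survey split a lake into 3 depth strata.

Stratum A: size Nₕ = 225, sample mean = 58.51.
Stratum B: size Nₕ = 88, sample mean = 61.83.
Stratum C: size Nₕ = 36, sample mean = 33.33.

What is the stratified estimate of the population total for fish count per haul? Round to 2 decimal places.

19805.67

A: 225·58.51 = 13164.75
B: 88·61.83 = 5441.04
C: 36·33.33 = 1199.88
τ̂ = Σ Nₕx̄ₕ = 19805.67.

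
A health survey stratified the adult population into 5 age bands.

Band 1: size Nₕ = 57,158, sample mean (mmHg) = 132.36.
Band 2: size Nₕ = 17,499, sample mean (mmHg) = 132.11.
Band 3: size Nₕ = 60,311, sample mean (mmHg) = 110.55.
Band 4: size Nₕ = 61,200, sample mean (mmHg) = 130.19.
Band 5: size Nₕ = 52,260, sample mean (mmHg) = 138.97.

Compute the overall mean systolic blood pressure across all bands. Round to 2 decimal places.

127.90

N = 57158 + 17499 + 60311 + 61200 + 52260 = 248428.
Overall mean = Σ (Nₕ/N)·x̄ₕ — weight by population share, not a simple average.
Σ Nₕx̄ₕ = 57158·132.36 + 17499·132.11 + 60311·110.55 + 61200·130.19 + 52260·138.97 = 7565432.88 + 2311792.89 + 6667381.05 + 7967628 + 7262572.2 = 31774807.02.
Divide by N: 31774807.02 / 248428 = 127.9035... → 127.90.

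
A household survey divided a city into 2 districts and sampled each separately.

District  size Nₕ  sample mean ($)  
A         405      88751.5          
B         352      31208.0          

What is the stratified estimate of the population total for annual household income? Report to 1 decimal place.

A: 405·88751.5 = 35944357.5
B: 352·31208.0 = 10985216
τ̂ = Σ Nₕx̄ₕ = 46929573.5.

46929573.5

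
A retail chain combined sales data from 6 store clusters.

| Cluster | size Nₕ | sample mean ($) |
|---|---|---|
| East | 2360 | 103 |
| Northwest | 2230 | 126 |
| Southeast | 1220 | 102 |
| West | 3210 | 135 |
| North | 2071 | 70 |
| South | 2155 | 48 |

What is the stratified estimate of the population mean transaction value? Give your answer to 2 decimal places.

100.43

N = 2360 + 2230 + 1220 + 3210 + 2071 + 2155 = 13246.
Weight each subgroup mean by Nₕ/N and sum.
Σ Nₕx̄ₕ = 2360·103 + 2230·126 + 1220·102 + 3210·135 + 2071·70 + 2155·48 = 243080 + 280980 + 124440 + 433350 + 144970 + 103440 = 1330260.
Divide by N: 1330260 / 13246 = 100.4273... → 100.43.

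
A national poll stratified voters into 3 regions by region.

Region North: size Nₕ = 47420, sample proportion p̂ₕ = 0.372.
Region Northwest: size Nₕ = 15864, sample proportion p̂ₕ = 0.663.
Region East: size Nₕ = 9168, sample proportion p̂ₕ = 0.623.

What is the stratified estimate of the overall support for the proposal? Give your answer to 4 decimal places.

0.4675

Wₕ = Nₕ/N with N = 72452: 0.6545, 0.2190, 0.1265.
p̂_st = 0.6545·0.372 + 0.2190·0.663 + 0.1265·0.623 ≈ 0.467478... → 0.4675.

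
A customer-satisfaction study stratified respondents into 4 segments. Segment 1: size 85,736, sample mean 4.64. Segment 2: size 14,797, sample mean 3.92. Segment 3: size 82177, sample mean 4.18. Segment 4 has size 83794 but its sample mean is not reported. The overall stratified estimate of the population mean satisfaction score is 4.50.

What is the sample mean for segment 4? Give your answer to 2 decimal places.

4.77

N = 85736 + 14797 + 82177 + 83794 = 266504.
Overall total = μ·N = 4.50·266504 = 1199268.
Subtract the known strata: 85736·4.64 + 14797·3.92 + 82177·4.18 = 799319.14.
Remaining total for segment 4: 1199268 − 799319.14 = 399948.86.
Divide by its size: 399948.86 / 83794 = 4.7730... → 4.77.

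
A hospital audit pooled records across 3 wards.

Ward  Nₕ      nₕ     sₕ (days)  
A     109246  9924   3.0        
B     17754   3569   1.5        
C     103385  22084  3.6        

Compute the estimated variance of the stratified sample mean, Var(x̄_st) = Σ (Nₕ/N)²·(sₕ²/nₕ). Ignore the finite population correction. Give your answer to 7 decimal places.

N = 230385; Wₕ = Nₕ/N.
ward A: (109246/230385)²·3.0²/9924 = 0.0002039194
ward B: (17754/230385)²·1.5²/3569 = 0.0000037439
ward C: (103385/230385)²·3.6²/22084 = 0.0001181773
Sum = 0.0003258405 → 0.0003258.

0.0003258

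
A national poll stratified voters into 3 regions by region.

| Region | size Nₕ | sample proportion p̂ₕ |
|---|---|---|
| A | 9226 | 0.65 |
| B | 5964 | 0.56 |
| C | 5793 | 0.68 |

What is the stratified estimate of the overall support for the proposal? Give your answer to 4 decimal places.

0.6327

Wₕ = Nₕ/N with N = 20983: 0.4397, 0.2842, 0.2761.
p̂_st = 0.4397·0.65 + 0.2842·0.56 + 0.2761·0.68 ≈ 0.632702... → 0.6327.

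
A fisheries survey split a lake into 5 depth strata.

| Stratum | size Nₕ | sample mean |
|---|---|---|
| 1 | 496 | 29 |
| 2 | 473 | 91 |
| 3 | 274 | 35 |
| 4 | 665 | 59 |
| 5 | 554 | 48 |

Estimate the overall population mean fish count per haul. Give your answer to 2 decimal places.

53.96

x̄_st = (Σ Nₕx̄ₕ) / (Σ Nₕ) = (496·29 + 473·91 + 274·35 + 665·59 + 554·48) / 2462
= 132844 / 2462 = 53.9578... → 53.96.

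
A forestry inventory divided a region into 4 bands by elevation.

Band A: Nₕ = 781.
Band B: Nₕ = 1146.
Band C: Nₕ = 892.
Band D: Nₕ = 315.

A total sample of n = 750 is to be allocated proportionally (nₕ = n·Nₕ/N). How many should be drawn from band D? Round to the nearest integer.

75

Share of band D = 315/3134 = 0.10051.
Allocate 750 × 0.10051 = 75.383... → 75.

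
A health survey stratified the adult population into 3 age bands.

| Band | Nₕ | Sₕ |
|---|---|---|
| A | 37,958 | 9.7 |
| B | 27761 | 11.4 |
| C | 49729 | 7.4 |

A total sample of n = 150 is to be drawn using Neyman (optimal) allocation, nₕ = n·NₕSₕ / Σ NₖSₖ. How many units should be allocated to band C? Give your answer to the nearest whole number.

52

A: NₕSₕ = 37958·9.7 = 368192.6
B: NₕSₕ = 27761·11.4 = 316475.4
C: NₕSₕ = 49729·7.4 = 367994.6
Σ NₕSₕ = 1052662.6.
n_C = 150·367994.6/1052662.6 = 52.438... → 52.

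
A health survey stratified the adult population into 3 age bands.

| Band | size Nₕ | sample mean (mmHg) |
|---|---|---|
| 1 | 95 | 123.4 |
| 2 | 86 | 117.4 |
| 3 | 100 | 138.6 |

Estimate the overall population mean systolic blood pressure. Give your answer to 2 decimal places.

126.97

N = 281; weights Wₕ = Nₕ/N = (0.3381, 0.3060, 0.3559).
x̄_st = Σ Wₕ·x̄ₕ = 0.3381·123.4 + 0.3060·117.4 + 0.3559·138.6 ≈ 126.9730...
→ 126.97.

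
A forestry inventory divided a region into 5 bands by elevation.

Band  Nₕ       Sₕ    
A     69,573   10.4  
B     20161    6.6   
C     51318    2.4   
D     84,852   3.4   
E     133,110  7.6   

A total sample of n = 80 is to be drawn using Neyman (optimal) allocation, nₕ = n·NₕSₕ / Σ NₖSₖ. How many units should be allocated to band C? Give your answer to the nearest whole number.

Σ NₕSₕ = 69573·10.4 + 20161·6.6 + 51318·2.4 + 84852·3.4 + 133110·7.6 = 2279917.8.
Share for C: 123163.2/2279917.8 = 0.05402.
n_C = 80 × 0.05402 = 4.322... → 4.

4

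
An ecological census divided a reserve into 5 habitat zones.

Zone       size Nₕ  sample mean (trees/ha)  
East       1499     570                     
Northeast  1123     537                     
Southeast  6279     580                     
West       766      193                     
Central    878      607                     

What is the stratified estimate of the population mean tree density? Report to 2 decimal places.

N = 10545; weights Wₕ = Nₕ/N = (0.1422, 0.1065, 0.5954, 0.0726, 0.0833).
x̄_st = Σ Wₕ·x̄ₕ = 0.1422·570 + 0.1065·537 + 0.5954·580 + 0.0726·193 + 0.0833·607 ≈ 548.1351...
→ 548.14.

548.14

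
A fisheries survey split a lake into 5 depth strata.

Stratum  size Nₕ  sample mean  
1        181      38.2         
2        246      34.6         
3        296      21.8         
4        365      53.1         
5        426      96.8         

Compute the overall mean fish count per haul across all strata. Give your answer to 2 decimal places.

54.49

N = 181 + 246 + 296 + 365 + 426 = 1514.
The stratified mean weights each stratum mean by its population share Nₕ/N.
Σ Nₕx̄ₕ = 181·38.2 + 246·34.6 + 296·21.8 + 365·53.1 + 426·96.8 = 6914.2 + 8511.6 + 6452.8 + 19381.5 + 41236.8 = 82496.9.
Divide by N: 82496.9 / 1514 = 54.4894... → 54.49.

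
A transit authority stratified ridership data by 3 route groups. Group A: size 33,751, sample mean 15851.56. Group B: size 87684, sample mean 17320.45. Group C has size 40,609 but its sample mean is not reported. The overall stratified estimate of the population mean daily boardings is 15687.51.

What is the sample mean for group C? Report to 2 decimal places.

12025.28

N = 33751 + 87684 + 40609 = 162044.
Overall total = μ·N = 15687.51·162044 = 2542066870.44.
Subtract the known strata: 33751·15851.56 + 87684·17320.45 = 2053732339.36.
Remaining total for group C: 2542066870.44 − 2053732339.36 = 488334531.08.
Divide by its size: 488334531.08 / 40609 = 12025.2784... → 12025.28.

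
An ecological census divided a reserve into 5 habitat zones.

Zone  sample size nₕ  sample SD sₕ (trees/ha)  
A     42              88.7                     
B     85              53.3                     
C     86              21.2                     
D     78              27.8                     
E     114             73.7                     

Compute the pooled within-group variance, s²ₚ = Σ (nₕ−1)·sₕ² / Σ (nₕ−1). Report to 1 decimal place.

3181.8

Degrees of freedom: 41 + 84 + 85 + 77 + 113 = 400.
Σ(nₕ−1)sₕ² = 41·7867.69 + 84·2840.89 + 85·449.44 + 77·772.84 + 113·5431.69 = 1272702.1.
s²ₚ = 1272702.1 / 400 = 3181.755... → 3181.8.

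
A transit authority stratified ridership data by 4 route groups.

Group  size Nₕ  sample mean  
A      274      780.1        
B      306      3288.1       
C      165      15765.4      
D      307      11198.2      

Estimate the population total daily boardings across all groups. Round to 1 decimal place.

7259044.4

A: 274·780.1 = 213747.4
B: 306·3288.1 = 1006158.6
C: 165·15765.4 = 2601291
D: 307·11198.2 = 3437847.4
τ̂ = Σ Nₕx̄ₕ = 7259044.4.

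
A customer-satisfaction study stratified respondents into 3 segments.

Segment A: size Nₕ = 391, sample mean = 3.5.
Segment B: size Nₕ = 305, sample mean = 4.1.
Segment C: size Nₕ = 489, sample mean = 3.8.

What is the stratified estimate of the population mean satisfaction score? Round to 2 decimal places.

3.78

N = 1185; weights Wₕ = Nₕ/N = (0.3300, 0.2574, 0.4127).
x̄_st = Σ Wₕ·x̄ₕ = 0.3300·3.5 + 0.2574·4.1 + 0.4127·3.8 ≈ 3.7782...
→ 3.78.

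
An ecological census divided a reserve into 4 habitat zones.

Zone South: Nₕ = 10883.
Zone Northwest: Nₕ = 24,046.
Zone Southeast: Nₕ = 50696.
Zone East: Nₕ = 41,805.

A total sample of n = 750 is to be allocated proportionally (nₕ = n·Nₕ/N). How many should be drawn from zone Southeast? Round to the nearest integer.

N = 10883 + 24046 + 50696 + 41805 = 127430.
n_Southeast = 750·50696/127430 = 298.376... → 298.

298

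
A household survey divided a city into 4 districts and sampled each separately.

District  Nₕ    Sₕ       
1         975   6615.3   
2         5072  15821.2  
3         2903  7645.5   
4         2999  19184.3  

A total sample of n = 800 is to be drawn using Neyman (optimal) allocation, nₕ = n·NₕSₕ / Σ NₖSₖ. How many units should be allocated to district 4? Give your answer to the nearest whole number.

Σ NₕSₕ = 975·6615.3 + 5072·15821.2 + 2903·7645.5 + 2999·19184.3 = 166423646.1.
Share for 4: 57533715.7/166423646.1 = 0.34571.
n_4 = 800 × 0.34571 = 276.565... → 277.

277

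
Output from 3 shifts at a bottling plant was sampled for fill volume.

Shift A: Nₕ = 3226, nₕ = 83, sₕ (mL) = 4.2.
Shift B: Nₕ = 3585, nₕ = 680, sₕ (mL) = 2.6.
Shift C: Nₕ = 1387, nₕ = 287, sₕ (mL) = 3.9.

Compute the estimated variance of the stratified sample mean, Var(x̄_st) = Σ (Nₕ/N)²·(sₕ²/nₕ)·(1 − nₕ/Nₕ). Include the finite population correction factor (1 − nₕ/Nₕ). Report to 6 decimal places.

N = 8198. Term for each stratum: Wₕ²sₕ²/nₕ·(1−nₕ/Nₕ).
Var(x̄_st) = 0.032063683 + 0.001540484 + 0.001203097 = 0.034807264 → 0.034807.

0.034807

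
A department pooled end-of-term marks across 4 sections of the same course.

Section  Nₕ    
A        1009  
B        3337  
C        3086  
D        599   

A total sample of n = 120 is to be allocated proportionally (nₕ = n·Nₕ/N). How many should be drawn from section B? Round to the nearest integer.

N = 1009 + 3337 + 3086 + 599 = 8031.
n_B = 120·3337/8031 = 49.862... → 50.

50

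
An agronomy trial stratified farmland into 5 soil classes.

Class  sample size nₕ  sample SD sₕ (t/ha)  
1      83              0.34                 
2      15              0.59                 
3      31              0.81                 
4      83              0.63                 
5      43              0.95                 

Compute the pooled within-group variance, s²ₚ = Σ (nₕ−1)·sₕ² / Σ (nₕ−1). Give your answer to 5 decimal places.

1: (83−1)·0.34² = 82·0.1156 = 9.4792
2: (15−1)·0.59² = 14·0.3481 = 4.8734
3: (31−1)·0.81² = 30·0.6561 = 19.683
4: (83−1)·0.63² = 82·0.3969 = 32.5458
5: (43−1)·0.95² = 42·0.9025 = 37.905
Numerator = 104.4864; denominator = Σ(nₕ−1) = 250.
s²ₚ = 104.4864/250 = 0.4179456 → 0.41795.

0.41795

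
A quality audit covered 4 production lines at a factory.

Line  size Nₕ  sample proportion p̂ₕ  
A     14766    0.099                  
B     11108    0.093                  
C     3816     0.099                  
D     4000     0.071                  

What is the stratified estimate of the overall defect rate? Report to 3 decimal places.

N = 14766 + 11108 + 3816 + 4000 = 33690.
Overall proportion = Σ (Nₕ/N)·p̂ₕ.
Σ Nₕp̂ₕ = 1461.834 + 1033.044 + 377.784 + 284 = 3156.662.
3156.662 / 33690 = 0.09370... → 0.094.

0.094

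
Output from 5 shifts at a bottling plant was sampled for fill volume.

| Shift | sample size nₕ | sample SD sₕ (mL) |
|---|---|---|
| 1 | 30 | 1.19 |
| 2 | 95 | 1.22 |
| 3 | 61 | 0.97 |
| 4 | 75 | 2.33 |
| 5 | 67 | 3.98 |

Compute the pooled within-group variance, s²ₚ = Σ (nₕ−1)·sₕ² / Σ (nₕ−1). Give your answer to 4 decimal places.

5.2156

Degrees of freedom: 29 + 94 + 60 + 74 + 66 = 323.
Σ(nₕ−1)sₕ² = 29·1.4161 + 94·1.4884 + 60·0.9409 + 74·5.4289 + 66·15.8404 = 1684.6355.
s²ₚ = 1684.6355 / 323 = 5.215590... → 5.2156.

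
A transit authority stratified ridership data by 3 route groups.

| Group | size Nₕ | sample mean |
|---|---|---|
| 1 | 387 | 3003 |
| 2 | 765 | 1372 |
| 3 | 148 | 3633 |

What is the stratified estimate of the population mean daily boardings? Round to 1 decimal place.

2114.9

x̄_st = (Σ Nₕx̄ₕ) / (Σ Nₕ) = (387·3003 + 765·1372 + 148·3633) / 1300
= 2749425 / 1300 = 2114.942... → 2114.9.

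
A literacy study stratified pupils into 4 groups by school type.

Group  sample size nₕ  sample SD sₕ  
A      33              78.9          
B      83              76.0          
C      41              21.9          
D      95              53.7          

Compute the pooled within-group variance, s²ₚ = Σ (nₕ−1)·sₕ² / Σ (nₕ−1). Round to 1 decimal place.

A: (33−1)·78.9² = 32·6225.21 = 199206.72
B: (83−1)·76.0² = 82·5776 = 473632
C: (41−1)·21.9² = 40·479.61 = 19184.4
D: (95−1)·53.7² = 94·2883.69 = 271066.86
Numerator = 963089.98; denominator = Σ(nₕ−1) = 248.
s²ₚ = 963089.98/248 = 3883.427... → 3883.4.

3883.4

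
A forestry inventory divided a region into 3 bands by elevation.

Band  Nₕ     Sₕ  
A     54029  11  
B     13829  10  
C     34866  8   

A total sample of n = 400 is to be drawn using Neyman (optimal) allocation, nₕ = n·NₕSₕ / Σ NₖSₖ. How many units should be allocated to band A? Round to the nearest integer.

Σ NₕSₕ = 54029·11 + 13829·10 + 34866·8 = 1011537.
Share for A: 594319/1011537 = 0.58754.
n_A = 400 × 0.58754 = 235.016... → 235.

235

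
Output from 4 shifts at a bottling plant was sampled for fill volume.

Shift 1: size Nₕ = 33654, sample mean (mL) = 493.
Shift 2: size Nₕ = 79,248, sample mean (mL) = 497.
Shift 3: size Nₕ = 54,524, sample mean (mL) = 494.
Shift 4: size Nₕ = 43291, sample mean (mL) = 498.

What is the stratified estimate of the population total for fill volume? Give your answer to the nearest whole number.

1: 33654·493 = 16591422
2: 79248·497 = 39386256
3: 54524·494 = 26934856
4: 43291·498 = 21558918
τ̂ = Σ Nₕx̄ₕ = 104471452.

104471452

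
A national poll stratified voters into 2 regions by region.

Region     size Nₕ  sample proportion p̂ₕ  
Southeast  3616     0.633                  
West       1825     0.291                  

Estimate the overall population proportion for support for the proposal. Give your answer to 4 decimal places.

0.5183

N = 3616 + 1825 = 5441.
Overall proportion = Σ (Nₕ/N)·p̂ₕ.
Σ Nₕp̂ₕ = 2288.928 + 531.075 = 2820.003.
2820.003 / 5441 = 0.518288... → 0.5183.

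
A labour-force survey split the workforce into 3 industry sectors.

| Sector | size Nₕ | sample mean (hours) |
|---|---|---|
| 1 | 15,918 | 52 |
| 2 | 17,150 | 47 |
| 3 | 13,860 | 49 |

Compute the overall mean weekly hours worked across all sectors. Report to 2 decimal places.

N = 46928; weights Wₕ = Nₕ/N = (0.3392, 0.3655, 0.2953).
x̄_st = Σ Wₕ·x̄ₕ = 0.3392·52 + 0.3655·47 + 0.2953·49 ≈ 49.2867...
→ 49.29.

49.29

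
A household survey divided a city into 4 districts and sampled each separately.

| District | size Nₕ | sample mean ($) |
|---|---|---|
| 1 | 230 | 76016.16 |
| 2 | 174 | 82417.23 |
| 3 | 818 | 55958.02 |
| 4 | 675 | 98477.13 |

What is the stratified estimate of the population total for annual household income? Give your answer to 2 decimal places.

1: 230·76016.16 = 17483716.8
2: 174·82417.23 = 14340598.02
3: 818·55958.02 = 45773660.36
4: 675·98477.13 = 66472062.75
τ̂ = Σ Nₕx̄ₕ = 144070037.93.

144070037.93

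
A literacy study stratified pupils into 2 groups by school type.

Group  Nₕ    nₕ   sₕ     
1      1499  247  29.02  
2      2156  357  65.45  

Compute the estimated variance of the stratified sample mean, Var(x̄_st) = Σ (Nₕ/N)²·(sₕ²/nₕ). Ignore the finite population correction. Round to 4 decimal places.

N = 3655. Term for each stratum: Wₕ²sₕ²/nₕ.
Var(x̄_st) = 0.5734907 + 4.1751669 = 4.7486575 → 4.7487.

4.7487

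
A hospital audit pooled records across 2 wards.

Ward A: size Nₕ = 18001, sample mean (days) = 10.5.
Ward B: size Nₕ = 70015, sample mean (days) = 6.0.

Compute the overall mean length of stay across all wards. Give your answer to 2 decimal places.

x̄_st = (Σ Nₕx̄ₕ) / (Σ Nₕ) = (18001·10.5 + 70015·6.0) / 88016
= 609100.5 / 88016 = 6.9203... → 6.92.

6.92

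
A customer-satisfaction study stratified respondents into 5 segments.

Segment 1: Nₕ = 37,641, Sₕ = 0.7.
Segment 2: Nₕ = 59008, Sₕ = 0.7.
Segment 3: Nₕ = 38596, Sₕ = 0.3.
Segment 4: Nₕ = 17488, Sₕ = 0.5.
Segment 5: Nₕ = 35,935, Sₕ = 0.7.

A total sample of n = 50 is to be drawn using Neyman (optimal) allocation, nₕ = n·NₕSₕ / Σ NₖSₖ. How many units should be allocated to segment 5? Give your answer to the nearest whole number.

1: NₕSₕ = 37641·0.7 = 26348.7
2: NₕSₕ = 59008·0.7 = 41305.6
3: NₕSₕ = 38596·0.3 = 11578.8
4: NₕSₕ = 17488·0.5 = 8744
5: NₕSₕ = 35935·0.7 = 25154.5
Σ NₕSₕ = 113131.6.
n_5 = 50·25154.5/113131.6 = 11.117... → 11.

11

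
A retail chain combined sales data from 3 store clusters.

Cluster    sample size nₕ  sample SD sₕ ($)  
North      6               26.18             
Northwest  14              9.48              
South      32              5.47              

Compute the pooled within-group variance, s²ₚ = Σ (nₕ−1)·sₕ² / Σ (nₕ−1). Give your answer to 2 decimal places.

112.71

Degrees of freedom: 5 + 13 + 31 = 49.
Σ(nₕ−1)sₕ² = 5·685.3924 + 13·89.8704 + 31·29.9209 = 5522.8251.
s²ₚ = 5522.8251 / 49 = 112.7107... → 112.71.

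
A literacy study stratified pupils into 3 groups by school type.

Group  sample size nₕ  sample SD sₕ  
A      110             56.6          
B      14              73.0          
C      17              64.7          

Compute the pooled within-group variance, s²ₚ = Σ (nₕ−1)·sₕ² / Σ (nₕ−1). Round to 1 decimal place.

A: (110−1)·56.6² = 109·3203.56 = 349188.04
B: (14−1)·73.0² = 13·5329 = 69277
C: (17−1)·64.7² = 16·4186.09 = 66977.44
Numerator = 485442.48; denominator = Σ(nₕ−1) = 138.
s²ₚ = 485442.48/138 = 3517.699... → 3517.7.

3517.7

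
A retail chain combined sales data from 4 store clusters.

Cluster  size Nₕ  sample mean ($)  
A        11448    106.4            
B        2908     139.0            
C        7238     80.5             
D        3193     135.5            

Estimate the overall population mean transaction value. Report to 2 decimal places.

N = 24787; weights Wₕ = Nₕ/N = (0.4619, 0.1173, 0.2920, 0.1288).
x̄_st = Σ Wₕ·x̄ₕ = 0.4619·106.4 + 0.1173·139.0 + 0.2920·80.5 + 0.1288·135.5 ≈ 106.4102...
→ 106.41.

106.41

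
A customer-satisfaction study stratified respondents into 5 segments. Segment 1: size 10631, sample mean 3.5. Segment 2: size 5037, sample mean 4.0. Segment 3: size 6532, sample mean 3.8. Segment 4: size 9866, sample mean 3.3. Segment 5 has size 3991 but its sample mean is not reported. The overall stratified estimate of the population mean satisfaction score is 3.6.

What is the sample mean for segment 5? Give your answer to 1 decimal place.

N = 10631 + 5037 + 6532 + 9866 + 3991 = 36057.
Overall total = μ·N = 3.6·36057 = 129805.2.
Subtract the known strata: 10631·3.5 + 5037·4.0 + 6532·3.8 + 9866·3.3 = 114735.9.
Remaining total for segment 5: 129805.2 − 114735.9 = 15069.3.
Divide by its size: 15069.3 / 3991 = 3.776... → 3.8.

3.8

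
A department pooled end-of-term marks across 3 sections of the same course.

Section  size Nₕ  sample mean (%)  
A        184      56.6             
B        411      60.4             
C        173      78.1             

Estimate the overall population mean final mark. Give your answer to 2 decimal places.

N = 184 + 411 + 173 = 768.
Weight each subgroup mean by Nₕ/N and sum.
Σ Nₕx̄ₕ = 184·56.6 + 411·60.4 + 173·78.1 = 10414.4 + 24824.4 + 13511.3 = 48750.1.
Divide by N: 48750.1 / 768 = 63.4767... → 63.48.

63.48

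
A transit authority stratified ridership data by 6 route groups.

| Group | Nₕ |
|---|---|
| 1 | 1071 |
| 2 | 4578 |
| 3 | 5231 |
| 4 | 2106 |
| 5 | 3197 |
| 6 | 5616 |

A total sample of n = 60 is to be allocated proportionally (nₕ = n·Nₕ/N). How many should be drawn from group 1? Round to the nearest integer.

3

Share of group 1 = 1071/21799 = 0.04913.
Allocate 60 × 0.04913 = 2.948... → 3.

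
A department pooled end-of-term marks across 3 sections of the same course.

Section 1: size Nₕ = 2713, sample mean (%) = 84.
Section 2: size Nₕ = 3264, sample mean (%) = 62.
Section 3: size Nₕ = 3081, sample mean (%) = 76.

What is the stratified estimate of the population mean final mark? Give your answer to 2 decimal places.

73.35

N = 9058; weights Wₕ = Nₕ/N = (0.2995, 0.3603, 0.3401).
x̄_st = Σ Wₕ·x̄ₕ = 0.2995·84 + 0.3603·62 + 0.3401·76 ≈ 73.3513...
→ 73.35.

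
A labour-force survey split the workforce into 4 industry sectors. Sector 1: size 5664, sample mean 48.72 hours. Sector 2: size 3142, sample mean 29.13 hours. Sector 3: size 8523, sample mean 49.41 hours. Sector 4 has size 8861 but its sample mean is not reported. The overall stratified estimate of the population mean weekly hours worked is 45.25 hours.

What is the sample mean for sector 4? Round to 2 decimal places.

N = 5664 + 3142 + 8523 + 8861 = 26190.
Overall total = μ·N = 45.25·26190 = 1185097.5.
Subtract the known strata: 5664·48.72 + 3142·29.13 + 8523·49.41 = 788597.97.
Remaining total for sector 4: 1185097.5 − 788597.97 = 396499.53.
Divide by its size: 396499.53 / 8861 = 44.7466... → 44.75.

44.75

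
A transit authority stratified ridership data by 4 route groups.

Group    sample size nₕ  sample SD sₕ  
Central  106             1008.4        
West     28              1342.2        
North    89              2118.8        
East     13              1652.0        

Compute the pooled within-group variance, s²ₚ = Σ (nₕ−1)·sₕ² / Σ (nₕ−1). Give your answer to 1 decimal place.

2513882.6

Degrees of freedom: 105 + 27 + 88 + 12 = 232.
Σ(nₕ−1)sₕ² = 105·1016870.56 + 27·1801500.84 + 88·4489313.44 + 12·2729104 = 583220762.2.
s²ₚ = 583220762.2 / 232 = 2513882.596... → 2513882.6.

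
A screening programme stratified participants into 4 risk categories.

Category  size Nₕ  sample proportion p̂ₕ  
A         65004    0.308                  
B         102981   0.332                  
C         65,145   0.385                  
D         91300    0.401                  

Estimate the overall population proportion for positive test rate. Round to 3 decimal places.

0.357

N = 65004 + 102981 + 65145 + 91300 = 324430.
Overall proportion = Σ (Nₕ/N)·p̂ₕ.
Σ Nₕp̂ₕ = 20021.232 + 34189.692 + 25080.825 + 36611.3 = 115903.049.
115903.049 / 324430 = 0.35725... → 0.357.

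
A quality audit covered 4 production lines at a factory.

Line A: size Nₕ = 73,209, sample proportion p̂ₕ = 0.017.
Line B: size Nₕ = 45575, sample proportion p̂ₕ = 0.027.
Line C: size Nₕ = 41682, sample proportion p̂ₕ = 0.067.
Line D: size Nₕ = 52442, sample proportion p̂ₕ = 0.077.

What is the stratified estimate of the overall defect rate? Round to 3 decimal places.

0.044

Wₕ = Nₕ/N with N = 212908: 0.3439, 0.2141, 0.1958, 0.2463.
p̂_st = 0.3439·0.017 + 0.2141·0.027 + 0.1958·0.067 + 0.2463·0.077 ≈ 0.04371... → 0.044.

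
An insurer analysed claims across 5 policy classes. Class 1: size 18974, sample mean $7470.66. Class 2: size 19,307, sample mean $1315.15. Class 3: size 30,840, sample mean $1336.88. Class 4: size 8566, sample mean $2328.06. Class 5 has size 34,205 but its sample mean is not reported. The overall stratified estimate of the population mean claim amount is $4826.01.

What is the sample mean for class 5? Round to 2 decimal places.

Σ Nₕx̄ₕ = N·μ, so 34205·x̄_5 = 111892·4826.01 − (18974·7470.66 + 19307·1315.15 + 30840·1336.88 + 8566·2328.06).
= 539991910.92 − 228311445.05 = 311680465.87.
x̄_5 = 311680465.87 / 34205 = 9112.1317... → 9112.13.

9112.13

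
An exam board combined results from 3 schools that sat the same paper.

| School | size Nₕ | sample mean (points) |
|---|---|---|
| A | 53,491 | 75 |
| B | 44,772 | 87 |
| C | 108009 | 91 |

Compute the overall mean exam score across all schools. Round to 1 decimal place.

86.0

x̄_st = (Σ Nₕx̄ₕ) / (Σ Nₕ) = (53491·75 + 44772·87 + 108009·91) / 206272
= 17735808 / 206272 = 85.983... → 86.0.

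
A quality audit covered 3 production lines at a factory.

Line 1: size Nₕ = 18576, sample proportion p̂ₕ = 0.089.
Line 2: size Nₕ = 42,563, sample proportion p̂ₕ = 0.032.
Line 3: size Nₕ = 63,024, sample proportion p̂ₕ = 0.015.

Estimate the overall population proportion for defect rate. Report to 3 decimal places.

0.032

N = 18576 + 42563 + 63024 = 124163.
Overall proportion = Σ (Nₕ/N)·p̂ₕ.
Σ Nₕp̂ₕ = 1653.264 + 1362.016 + 945.36 = 3960.64.
3960.64 / 124163 = 0.03190... → 0.032.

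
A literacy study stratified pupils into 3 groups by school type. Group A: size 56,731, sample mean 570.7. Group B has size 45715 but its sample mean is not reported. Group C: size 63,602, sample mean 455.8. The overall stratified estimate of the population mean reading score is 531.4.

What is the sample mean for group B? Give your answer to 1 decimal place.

Σ Nₕx̄ₕ = N·μ, so 45715·x̄_B = 166048·531.4 − (56731·570.7 + 63602·455.8).
= 88237907.2 − 61366173.3 = 26871733.9.
x̄_B = 26871733.9 / 45715 = 587.810... → 587.8.

587.8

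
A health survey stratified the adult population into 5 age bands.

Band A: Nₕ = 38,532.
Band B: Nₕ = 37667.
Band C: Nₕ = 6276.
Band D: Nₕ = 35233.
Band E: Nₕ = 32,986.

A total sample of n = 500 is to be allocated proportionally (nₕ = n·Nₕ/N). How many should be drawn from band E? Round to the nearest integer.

109

Share of band E = 32986/150694 = 0.21889.
Allocate 500 × 0.21889 = 109.447... → 109.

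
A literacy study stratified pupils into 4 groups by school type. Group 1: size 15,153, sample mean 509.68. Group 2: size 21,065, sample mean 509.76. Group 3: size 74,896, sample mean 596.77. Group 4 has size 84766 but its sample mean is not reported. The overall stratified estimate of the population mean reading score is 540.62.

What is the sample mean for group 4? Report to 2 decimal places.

N = 15153 + 21065 + 74896 + 84766 = 195880.
Overall total = μ·N = 540.62·195880 = 105896645.6.
Subtract the known strata: 15153·509.68 + 21065·509.76 + 74896·596.77 = 63156961.36.
Remaining total for group 4: 105896645.6 − 63156961.36 = 42739684.24.
Divide by its size: 42739684.24 / 84766 = 504.2079... → 504.21.

504.21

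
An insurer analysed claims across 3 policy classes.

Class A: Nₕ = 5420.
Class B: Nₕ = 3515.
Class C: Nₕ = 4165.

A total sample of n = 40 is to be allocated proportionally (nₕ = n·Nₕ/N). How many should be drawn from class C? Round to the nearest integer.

Share of class C = 4165/13100 = 0.31794.
Allocate 40 × 0.31794 = 12.718... → 13.

13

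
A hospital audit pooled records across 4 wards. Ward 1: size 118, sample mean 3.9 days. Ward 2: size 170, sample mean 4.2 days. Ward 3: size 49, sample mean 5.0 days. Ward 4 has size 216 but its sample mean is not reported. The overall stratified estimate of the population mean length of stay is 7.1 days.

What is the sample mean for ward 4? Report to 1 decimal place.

11.6

Σ Nₕx̄ₕ = N·μ, so 216·x̄_4 = 553·7.1 − (118·3.9 + 170·4.2 + 49·5.0).
= 3926.3 − 1419.2 = 2507.1.
x̄_4 = 2507.1 / 216 = 11.607... → 11.6.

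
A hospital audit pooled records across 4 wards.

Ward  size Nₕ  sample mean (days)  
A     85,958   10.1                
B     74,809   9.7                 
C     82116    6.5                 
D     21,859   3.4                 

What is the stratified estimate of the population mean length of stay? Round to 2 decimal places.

x̄_st = (Σ Nₕx̄ₕ) / (Σ Nₕ) = (85958·10.1 + 74809·9.7 + 82116·6.5 + 21859·3.4) / 264742
= 2201897.7 / 264742 = 8.3171... → 8.32.

8.32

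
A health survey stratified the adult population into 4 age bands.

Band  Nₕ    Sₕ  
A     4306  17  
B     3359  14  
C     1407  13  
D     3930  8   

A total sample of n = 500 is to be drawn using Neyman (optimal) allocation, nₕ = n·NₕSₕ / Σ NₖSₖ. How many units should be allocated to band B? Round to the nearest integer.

A: NₕSₕ = 4306·17 = 73202
B: NₕSₕ = 3359·14 = 47026
C: NₕSₕ = 1407·13 = 18291
D: NₕSₕ = 3930·8 = 31440
Σ NₕSₕ = 169959.
n_B = 500·47026/169959 = 138.345... → 138.

138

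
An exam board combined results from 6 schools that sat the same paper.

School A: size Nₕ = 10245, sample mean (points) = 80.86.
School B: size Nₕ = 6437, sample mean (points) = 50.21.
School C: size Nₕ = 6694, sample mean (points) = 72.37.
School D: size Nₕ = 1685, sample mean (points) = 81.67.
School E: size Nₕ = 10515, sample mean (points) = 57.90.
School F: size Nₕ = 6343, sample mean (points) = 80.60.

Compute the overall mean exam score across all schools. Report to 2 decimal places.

N = 10245 + 6437 + 6694 + 1685 + 10515 + 6343 = 41919.
Weight each subgroup mean by Nₕ/N and sum.
Σ Nₕx̄ₕ = 10245·80.86 + 6437·50.21 + 6694·72.37 + 1685·81.67 + 10515·57.90 + 6343·80.60 = 828410.7 + 323201.77 + 484444.78 + 137613.95 + 608818.5 + 511245.8 = 2893735.5.
Divide by N: 2893735.5 / 41919 = 69.0316... → 69.03.

69.03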